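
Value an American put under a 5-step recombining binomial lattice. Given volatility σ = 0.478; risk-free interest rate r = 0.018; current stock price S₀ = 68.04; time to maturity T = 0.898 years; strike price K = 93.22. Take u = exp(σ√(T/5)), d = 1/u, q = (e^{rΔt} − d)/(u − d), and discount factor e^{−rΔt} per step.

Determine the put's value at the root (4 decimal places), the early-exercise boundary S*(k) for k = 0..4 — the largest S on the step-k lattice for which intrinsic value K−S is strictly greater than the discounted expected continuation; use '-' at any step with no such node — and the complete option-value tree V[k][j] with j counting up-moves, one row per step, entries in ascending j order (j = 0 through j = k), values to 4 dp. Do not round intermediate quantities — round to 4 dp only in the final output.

price = 29.7270
boundary = - - 45.3745 55.5633 68.0400
tree:
29.7270
38.4988 19.5344
47.8455 27.6866 10.0046
56.1660 37.6567 16.0586 2.8957
62.9607 47.8455 25.1800 5.3546 0.0000
68.5094 56.1660 37.6567 9.9017 0.0000 0.0000

Δt=0.17960  u=1.22455  d=0.81663  q=0.45747  discount=0.99677
step 5 (expiry): payoffs max(K−S,0) = 68.5094 56.1660 37.6567 9.9017 0.0000 0.0000
step 4: (k=4,j=0): S=30.2593, (K−S)⁺=62.9607, hold=62.6598 ⇒ V=62.9607 exercise | (k=4,j=1): S=45.3745, (K−S)⁺=47.8455, hold=47.5446 ⇒ V=47.8455 exercise | (k=4,j=2): S=68.0400, (K−S)⁺=25.1800, hold=24.8791 ⇒ V=25.1800 exercise | (k=4,j=3): S=102.0274, (K−S)⁺=0.0000, hold=5.3546 ⇒ V=5.3546 continue | (k=4,j=4): S=152.9922, (K−S)⁺=0.0000, hold=0.0000 ⇒ V=0.0000 continue  boundary S*=68.0400
step 3: (k=3,j=0): S=37.0540, (K−S)⁺=56.1660, hold=55.8651 ⇒ V=56.1660 exercise | (k=3,j=1): S=55.5633, (K−S)⁺=37.6567, hold=37.3558 ⇒ V=37.6567 exercise | (k=3,j=2): S=83.3183, (K−S)⁺=9.9017, hold=16.0586 ⇒ V=16.0586 continue | (k=3,j=3): S=124.9376, (K−S)⁺=0.0000, hold=2.8957 ⇒ V=2.8957 continue  boundary S*=55.5633
step 2: (k=2,j=0): S=45.3745, (K−S)⁺=47.8455, hold=47.5446 ⇒ V=47.8455 exercise | (k=2,j=1): S=68.0400, (K−S)⁺=25.1800, hold=27.6866 ⇒ V=27.6866 continue | (k=2,j=2): S=102.0274, (K−S)⁺=0.0000, hold=10.0046 ⇒ V=10.0046 continue  boundary S*=45.3745
step 1: (k=1,j=0): S=55.5633, (K−S)⁺=37.6567, hold=38.4988 ⇒ V=38.4988 continue | (k=1,j=1): S=83.3183, (K−S)⁺=9.9017, hold=19.5344 ⇒ V=19.5344 continue  boundary S*=-
step 0: (k=0,j=0): S=68.0400, (K−S)⁺=25.1800, hold=29.7270 ⇒ V=29.7270 continue  boundary S*=-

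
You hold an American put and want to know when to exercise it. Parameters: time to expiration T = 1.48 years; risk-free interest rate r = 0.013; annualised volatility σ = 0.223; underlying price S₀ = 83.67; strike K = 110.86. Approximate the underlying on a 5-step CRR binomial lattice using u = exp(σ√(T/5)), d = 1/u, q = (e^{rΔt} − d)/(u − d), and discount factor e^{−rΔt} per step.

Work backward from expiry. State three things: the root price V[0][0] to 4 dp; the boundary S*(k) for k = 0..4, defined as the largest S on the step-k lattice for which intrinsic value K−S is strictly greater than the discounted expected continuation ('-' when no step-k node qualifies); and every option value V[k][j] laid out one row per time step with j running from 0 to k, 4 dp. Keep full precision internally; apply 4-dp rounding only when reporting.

price = 28.3045
boundary = - 74.1104 65.6430 74.1104 83.6700
tree:
28.3045
36.7496 19.5816
45.2170 27.5387 11.3066
52.7170 36.7496 17.9985 4.3063
59.3601 45.2170 27.1900 8.4031 0.0000
65.2442 52.7170 36.7496 16.3972 0.0000 0.0000

Δt=0.29600  u=1.12899  d=0.88575  q=0.48556  discount=0.99616
step 5 (expiry): payoffs max(K−S,0) = 65.2442 52.7170 36.7496 16.3972 0.0000 0.0000
step 4: (k=4,j=0): S=51.4999, (K−S)⁺=59.3601, hold=58.9343 ⇒ V=59.3601 exercise | (k=4,j=1): S=65.6430, (K−S)⁺=45.2170, hold=44.7913 ⇒ V=45.2170 exercise | (k=4,j=2): S=83.6700, (K−S)⁺=27.1900, hold=26.7642 ⇒ V=27.1900 exercise | (k=4,j=3): S=106.6477, (K−S)⁺=4.2123, hold=8.4031 ⇒ V=8.4031 continue | (k=4,j=4): S=135.9356, (K−S)⁺=0.0000, hold=0.0000 ⇒ V=0.0000 continue  boundary S*=83.6700
step 3: (k=3,j=0): S=58.1430, (K−S)⁺=52.7170, hold=52.2913 ⇒ V=52.7170 exercise | (k=3,j=1): S=74.1104, (K−S)⁺=36.7496, hold=36.3239 ⇒ V=36.7496 exercise | (k=3,j=2): S=94.4628, (K−S)⁺=16.3972, hold=17.9985 ⇒ V=17.9985 continue | (k=3,j=3): S=120.4044, (K−S)⁺=0.0000, hold=4.3063 ⇒ V=4.3063 continue  boundary S*=74.1104
step 2: (k=2,j=0): S=65.6430, (K−S)⁺=45.2170, hold=44.7913 ⇒ V=45.2170 exercise | (k=2,j=1): S=83.6700, (K−S)⁺=27.1900, hold=27.5387 ⇒ V=27.5387 continue | (k=2,j=2): S=106.6477, (K−S)⁺=4.2123, hold=11.3066 ⇒ V=11.3066 continue  boundary S*=65.6430
step 1: (k=1,j=0): S=74.1104, (K−S)⁺=36.7496, hold=36.4926 ⇒ V=36.7496 exercise | (k=1,j=1): S=94.4628, (K−S)⁺=16.3972, hold=19.5816 ⇒ V=19.5816 continue  boundary S*=74.1104
step 0: (k=0,j=0): S=83.6700, (K−S)⁺=27.1900, hold=28.3045 ⇒ V=28.3045 continue  boundary S*=-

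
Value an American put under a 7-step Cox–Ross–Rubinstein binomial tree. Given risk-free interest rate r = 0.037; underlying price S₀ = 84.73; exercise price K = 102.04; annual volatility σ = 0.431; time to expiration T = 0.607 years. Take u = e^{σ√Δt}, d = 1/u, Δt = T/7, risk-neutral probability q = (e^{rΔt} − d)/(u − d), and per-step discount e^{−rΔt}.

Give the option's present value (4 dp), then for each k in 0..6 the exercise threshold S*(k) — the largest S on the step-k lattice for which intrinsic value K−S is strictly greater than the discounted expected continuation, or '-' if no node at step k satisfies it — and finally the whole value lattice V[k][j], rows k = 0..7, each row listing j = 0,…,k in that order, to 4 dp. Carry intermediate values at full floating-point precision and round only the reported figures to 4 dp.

Δt=0.08671  u=1.13532  d=0.88081  q=0.48094  discount=0.99680
step 7 (expiry): payoffs max(K−S,0) = 67.1903 57.1201 44.1401 27.4093 5.8440 0.0000 0.0000 0.0000
step 6: (k=6,j=0): S=39.5657, (K−S)⁺=62.4743, hold=62.1474 ⇒ V=62.4743 exercise | (k=6,j=1): S=50.9986, (K−S)⁺=51.0414, hold=50.7145 ⇒ V=51.0414 exercise | (k=6,j=2): S=65.7352, (K−S)⁺=36.3048, hold=35.9780 ⇒ V=36.3048 exercise | (k=6,j=3): S=84.7300, (K−S)⁺=17.3100, hold=16.9831 ⇒ V=17.3100 exercise | (k=6,j=4): S=109.2136, (K−S)⁺=0.0000, hold=3.0237 ⇒ V=3.0237 continue | (k=6,j=5): S=140.7719, (K−S)⁺=0.0000, hold=0.0000 ⇒ V=0.0000 continue | (k=6,j=6): S=181.4494, (K−S)⁺=0.0000, hold=0.0000 ⇒ V=0.0000 continue  boundary S*=84.7300
step 5: (k=5,j=0): S=44.9199, (K−S)⁺=57.1201, hold=56.7932 ⇒ V=57.1201 exercise | (k=5,j=1): S=57.8999, (K−S)⁺=44.1401, hold=43.8132 ⇒ V=44.1401 exercise | (k=5,j=2): S=74.6307, (K−S)⁺=27.4093, hold=27.0824 ⇒ V=27.4093 exercise | (k=5,j=3): S=96.1960, (K−S)⁺=5.8440, hold=10.4057 ⇒ V=10.4057 continue | (k=5,j=4): S=123.9928, (K−S)⁺=0.0000, hold=1.5644 ⇒ V=1.5644 continue | (k=5,j=5): S=159.8217, (K−S)⁺=0.0000, hold=0.0000 ⇒ V=0.0000 continue  boundary S*=74.6307
step 4: (k=4,j=0): S=50.9986, (K−S)⁺=51.0414, hold=50.7145 ⇒ V=51.0414 exercise | (k=4,j=1): S=65.7352, (K−S)⁺=36.3048, hold=35.9780 ⇒ V=36.3048 exercise | (k=4,j=2): S=84.7300, (K−S)⁺=17.3100, hold=19.1700 ⇒ V=19.1700 continue | (k=4,j=3): S=109.2136, (K−S)⁺=0.0000, hold=6.1339 ⇒ V=6.1339 continue | (k=4,j=4): S=140.7719, (K−S)⁺=0.0000, hold=0.8094 ⇒ V=0.8094 continue  boundary S*=65.7352
step 3: (k=3,j=0): S=57.8999, (K−S)⁺=44.1401, hold=43.8132 ⇒ V=44.1401 exercise | (k=3,j=1): S=74.6307, (K−S)⁺=27.4093, hold=27.9741 ⇒ V=27.9741 continue | (k=3,j=2): S=96.1960, (K−S)⁺=5.8440, hold=12.8591 ⇒ V=12.8591 continue | (k=3,j=3): S=123.9928, (K−S)⁺=0.0000, hold=3.5617 ⇒ V=3.5617 continue  boundary S*=57.8999
step 2: (k=2,j=0): S=65.7352, (K−S)⁺=36.3048, hold=36.2487 ⇒ V=36.3048 exercise | (k=2,j=1): S=84.7300, (K−S)⁺=17.3100, hold=20.6384 ⇒ V=20.6384 continue | (k=2,j=2): S=109.2136, (K−S)⁺=0.0000, hold=8.3608 ⇒ V=8.3608 continue  boundary S*=65.7352
step 1: (k=1,j=0): S=74.6307, (K−S)⁺=27.4093, hold=28.6781 ⇒ V=28.6781 continue | (k=1,j=1): S=96.1960, (K−S)⁺=5.8440, hold=14.6864 ⇒ V=14.6864 continue  boundary S*=-
step 0: (k=0,j=0): S=84.7300, (K−S)⁺=17.3100, hold=21.8786 ⇒ V=21.8786 continue  boundary S*=-

price = 21.8786
boundary = - - 65.7352 57.8999 65.7352 74.6307 84.7300
tree:
21.8786
28.6781 14.6864
36.3048 20.6384 8.3608
44.1401 27.9741 12.8591 3.5617
51.0414 36.3048 19.1700 6.1339 0.8094
57.1201 44.1401 27.4093 10.4057 1.5644 0.0000
62.4743 51.0414 36.3048 17.3100 3.0237 0.0000 0.0000
67.1903 57.1201 44.1401 27.4093 5.8440 0.0000 0.0000 0.0000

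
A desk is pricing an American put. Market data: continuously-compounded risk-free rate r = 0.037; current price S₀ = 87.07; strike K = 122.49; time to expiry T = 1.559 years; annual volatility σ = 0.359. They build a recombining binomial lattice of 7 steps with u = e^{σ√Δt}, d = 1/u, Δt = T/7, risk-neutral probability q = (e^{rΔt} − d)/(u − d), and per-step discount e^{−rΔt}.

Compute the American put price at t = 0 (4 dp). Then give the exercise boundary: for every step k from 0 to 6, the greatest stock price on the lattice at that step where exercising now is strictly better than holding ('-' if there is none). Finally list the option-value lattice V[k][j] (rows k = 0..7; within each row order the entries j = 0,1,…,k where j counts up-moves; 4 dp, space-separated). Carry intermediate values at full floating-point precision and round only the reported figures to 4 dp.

Δt=0.22271  u=1.18462  d=0.84415  q=0.48205  discount=0.99179
step 7 (expiry): payoffs max(K−S,0) = 95.8940 85.1672 70.1140 48.9896 19.3452 0.0000 0.0000 0.0000
step 6: (k=6,j=0): S=31.5062, (K−S)⁺=90.9838, hold=89.9786 ⇒ V=90.9838 exercise | (k=6,j=1): S=44.2133, (K−S)⁺=78.2767, hold=77.2714 ⇒ V=78.2767 exercise | (k=6,j=2): S=62.0456, (K−S)⁺=60.4444, hold=59.4392 ⇒ V=60.4444 exercise | (k=6,j=3): S=87.0700, (K−S)⁺=35.4200, hold=34.4148 ⇒ V=35.4200 exercise | (k=6,j=4): S=122.1873, (K−S)⁺=0.3027, hold=9.9376 ⇒ V=9.9376 continue | (k=6,j=5): S=171.4683, (K−S)⁺=0.0000, hold=0.0000 ⇒ V=0.0000 continue | (k=6,j=6): S=240.6254, (K−S)⁺=0.0000, hold=0.0000 ⇒ V=0.0000 continue  boundary S*=87.0700
step 5: (k=5,j=0): S=37.3228, (K−S)⁺=85.1672, hold=84.1620 ⇒ V=85.1672 exercise | (k=5,j=1): S=52.3760, (K−S)⁺=70.1140, hold=69.1088 ⇒ V=70.1140 exercise | (k=5,j=2): S=73.5004, (K−S)⁺=48.9896, hold=47.9844 ⇒ V=48.9896 exercise | (k=5,j=3): S=103.1448, (K−S)⁺=19.3452, hold=22.9464 ⇒ V=22.9464 continue | (k=5,j=4): S=144.7455, (K−S)⁺=0.0000, hold=5.1050 ⇒ V=5.1050 continue | (k=5,j=5): S=203.1246, (K−S)⁺=0.0000, hold=0.0000 ⇒ V=0.0000 continue  boundary S*=73.5004
step 4: (k=4,j=0): S=44.2133, (K−S)⁺=78.2767, hold=77.2714 ⇒ V=78.2767 exercise | (k=4,j=1): S=62.0456, (K−S)⁺=60.4444, hold=59.4392 ⇒ V=60.4444 exercise | (k=4,j=2): S=87.0700, (K−S)⁺=35.4200, hold=36.1365 ⇒ V=36.1365 continue | (k=4,j=3): S=122.1873, (K−S)⁺=0.3027, hold=14.2282 ⇒ V=14.2282 continue | (k=4,j=4): S=171.4683, (K−S)⁺=0.0000, hold=2.6224 ⇒ V=2.6224 continue  boundary S*=62.0456
step 3: (k=3,j=0): S=52.3760, (K−S)⁺=70.1140, hold=69.1088 ⇒ V=70.1140 exercise | (k=3,j=1): S=73.5004, (K−S)⁺=48.9896, hold=48.3269 ⇒ V=48.9896 exercise | (k=3,j=2): S=103.1448, (K−S)⁺=19.3452, hold=25.3657 ⇒ V=25.3657 continue | (k=3,j=3): S=144.7455, (K−S)⁺=0.0000, hold=8.5628 ⇒ V=8.5628 continue  boundary S*=73.5004
step 2: (k=2,j=0): S=62.0456, (K−S)⁺=60.4444, hold=59.4392 ⇒ V=60.4444 exercise | (k=2,j=1): S=87.0700, (K−S)⁺=35.4200, hold=37.2932 ⇒ V=37.2932 continue | (k=2,j=2): S=122.1873, (K−S)⁺=0.3027, hold=17.1242 ⇒ V=17.1242 continue  boundary S*=62.0456
step 1: (k=1,j=0): S=73.5004, (K−S)⁺=48.9896, hold=48.8799 ⇒ V=48.9896 exercise | (k=1,j=1): S=103.1448, (K−S)⁺=19.3452, hold=27.3445 ⇒ V=27.3445 continue  boundary S*=73.5004
step 0: (k=0,j=0): S=87.0700, (K−S)⁺=35.4200, hold=38.2392 ⇒ V=38.2392 continue  boundary S*=-

price = 38.2392
boundary = - 73.5004 62.0456 73.5004 62.0456 73.5004 87.0700
tree:
38.2392
48.9896 27.3445
60.4444 37.2932 17.1242
70.1140 48.9896 25.3657 8.5628
78.2767 60.4444 36.1365 14.2282 2.6224
85.1672 70.1140 48.9896 22.9464 5.1050 0.0000
90.9838 78.2767 60.4444 35.4200 9.9376 0.0000 0.0000
95.8940 85.1672 70.1140 48.9896 19.3452 0.0000 0.0000 0.0000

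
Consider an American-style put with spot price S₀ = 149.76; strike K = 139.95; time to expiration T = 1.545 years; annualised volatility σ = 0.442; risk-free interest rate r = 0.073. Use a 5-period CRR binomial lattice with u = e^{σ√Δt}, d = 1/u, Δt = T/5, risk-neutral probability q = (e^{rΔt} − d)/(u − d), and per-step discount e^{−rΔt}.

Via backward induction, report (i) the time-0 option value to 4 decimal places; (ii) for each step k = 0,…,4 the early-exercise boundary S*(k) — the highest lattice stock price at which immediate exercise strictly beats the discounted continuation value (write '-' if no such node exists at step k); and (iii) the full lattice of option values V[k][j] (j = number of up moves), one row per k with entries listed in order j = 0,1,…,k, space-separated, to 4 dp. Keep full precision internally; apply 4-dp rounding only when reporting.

price = 21.4370
boundary = - - - 71.6605 91.6190
tree:
21.4370
32.8487 10.3205
48.5162 17.7474 2.9149
68.2895 29.7896 5.7874 0.0000
83.9001 48.3310 11.4906 0.0000 0.0000
96.1101 68.2895 22.8140 0.0000 0.0000 0.0000

Δt=0.30900  u=1.27851  d=0.78216  q=0.48484  discount=0.97770
step 5 (expiry): payoffs max(K−S,0) = 96.1101 68.2895 22.8140 0.0000 0.0000 0.0000
step 4: (k=4,j=0): S=56.0499, (K−S)⁺=83.9001, hold=80.7786 ⇒ V=83.9001 exercise | (k=4,j=1): S=91.6190, (K−S)⁺=48.3310, hold=45.2095 ⇒ V=48.3310 exercise | (k=4,j=2): S=149.7600, (K−S)⁺=0.0000, hold=11.4906 ⇒ V=11.4906 continue | (k=4,j=3): S=244.7971, (K−S)⁺=0.0000, hold=0.0000 ⇒ V=0.0000 continue | (k=4,j=4): S=400.1445, (K−S)⁺=0.0000, hold=0.0000 ⇒ V=0.0000 continue  boundary S*=91.6190
step 3: (k=3,j=0): S=71.6605, (K−S)⁺=68.2895, hold=65.1679 ⇒ V=68.2895 exercise | (k=3,j=1): S=117.1360, (K−S)⁺=22.8140, hold=29.7896 ⇒ V=29.7896 continue | (k=3,j=2): S=191.4702, (K−S)⁺=0.0000, hold=5.7874 ⇒ V=5.7874 continue | (k=3,j=3): S=312.9764, (K−S)⁺=0.0000, hold=0.0000 ⇒ V=0.0000 continue  boundary S*=71.6605
step 2: (k=2,j=0): S=91.6190, (K−S)⁺=48.3310, hold=48.5162 ⇒ V=48.5162 continue | (k=2,j=1): S=149.7600, (K−S)⁺=0.0000, hold=17.7474 ⇒ V=17.7474 continue | (k=2,j=2): S=244.7971, (K−S)⁺=0.0000, hold=2.9149 ⇒ V=2.9149 continue  boundary S*=-
step 1: (k=1,j=0): S=117.1360, (K−S)⁺=22.8140, hold=32.8487 ⇒ V=32.8487 continue | (k=1,j=1): S=191.4702, (K−S)⁺=0.0000, hold=10.3205 ⇒ V=10.3205 continue  boundary S*=-
step 0: (k=0,j=0): S=149.7600, (K−S)⁺=0.0000, hold=21.4370 ⇒ V=21.4370 continue  boundary S*=-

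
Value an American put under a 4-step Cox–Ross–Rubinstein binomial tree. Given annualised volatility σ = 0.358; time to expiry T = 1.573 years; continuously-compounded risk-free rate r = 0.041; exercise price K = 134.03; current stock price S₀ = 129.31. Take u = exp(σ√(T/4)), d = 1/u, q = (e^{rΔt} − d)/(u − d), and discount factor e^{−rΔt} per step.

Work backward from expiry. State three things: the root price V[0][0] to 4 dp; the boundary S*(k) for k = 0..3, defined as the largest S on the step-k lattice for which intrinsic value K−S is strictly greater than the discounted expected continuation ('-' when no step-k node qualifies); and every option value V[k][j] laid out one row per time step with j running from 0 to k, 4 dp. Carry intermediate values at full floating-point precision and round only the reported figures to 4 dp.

price = 21.9077
boundary = - - 82.5341 103.3077
tree:
21.9077
34.3130 9.2108
51.4959 16.8606 1.2358
68.0923 30.7223 2.4151 0.0000
81.3513 51.4959 4.7200 0.0000 0.0000

Δt=0.39325, u=1.25170, d=0.79892, q=0.48001, disc=e^(-rΔt)=0.98401
k=4 terminal: V=max(K-S,0) → 81.3513 51.4959 4.7200 0.0000 0.0000
k=3: j=0 S=65.9377 intr=68.0923 cont=65.9486 V=68.0923[EX]; j=1 S=103.3077 intr=30.7223 cont=28.5786 V=30.7223[EX]; j=2 S=161.8570 intr=0.0000 cont=2.4151 V=2.4151[hold]; j=3 S=253.5888 intr=0.0000 cont=0.0000 V=0.0000[hold]  S*(3)=103.3077
k=2: j=0 S=82.5341 intr=51.4959 cont=49.3522 V=51.4959[EX]; j=1 S=129.3100 intr=4.7200 cont=16.8606 V=16.8606[hold]; j=2 S=202.5960 intr=0.0000 cont=1.2358 V=1.2358[hold]  S*(2)=82.5341
k=1: j=0 S=103.3077 intr=30.7223 cont=34.3130 V=34.3130[hold]; j=1 S=161.8570 intr=0.0000 cont=9.2108 V=9.2108[hold]  S*(1)=-
k=0: j=0 S=129.3100 intr=4.7200 cont=21.9077 V=21.9077[hold]  S*(0)=-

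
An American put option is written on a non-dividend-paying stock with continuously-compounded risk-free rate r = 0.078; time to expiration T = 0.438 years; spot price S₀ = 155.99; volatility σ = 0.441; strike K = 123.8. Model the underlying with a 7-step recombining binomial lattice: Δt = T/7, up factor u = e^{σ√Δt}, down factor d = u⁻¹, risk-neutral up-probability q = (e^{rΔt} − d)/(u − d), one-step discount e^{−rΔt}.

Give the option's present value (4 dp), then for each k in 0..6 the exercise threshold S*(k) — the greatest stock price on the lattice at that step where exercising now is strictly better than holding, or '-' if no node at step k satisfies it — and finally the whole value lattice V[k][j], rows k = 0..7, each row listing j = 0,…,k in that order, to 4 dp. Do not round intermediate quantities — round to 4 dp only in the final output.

price = 4.3261
boundary = - - - - - 89.8577 100.3375
tree:
4.3261
6.9509 1.6866
10.9010 2.9830 0.3785
16.5906 5.1945 0.7526 0.0000
24.3124 8.8637 1.4963 0.0000 0.0000
33.9423 14.7118 2.9750 0.0000 0.0000 0.0000
43.3276 23.4625 5.9150 0.0000 0.0000 0.0000 0.0000
51.7327 33.9423 11.7603 0.0000 0.0000 0.0000 0.0000 0.0000

Δt=0.06257  u=1.11663  d=0.89555  q=0.49458  discount=0.99513
step 7 (expiry): payoffs max(K−S,0) = 51.7327 33.9423 11.7603 0.0000 0.0000 0.0000 0.0000 0.0000
step 6: (k=6,j=0): S=80.4724, (K−S)⁺=43.3276, hold=42.7249 ⇒ V=43.3276 exercise | (k=6,j=1): S=100.3375, (K−S)⁺=23.4625, hold=22.8597 ⇒ V=23.4625 exercise | (k=6,j=2): S=125.1066, (K−S)⁺=0.0000, hold=5.9150 ⇒ V=5.9150 continue | (k=6,j=3): S=155.9900, (K−S)⁺=0.0000, hold=0.0000 ⇒ V=0.0000 continue | (k=6,j=4): S=194.4972, (K−S)⁺=0.0000, hold=0.0000 ⇒ V=0.0000 continue | (k=6,j=5): S=242.5102, (K−S)⁺=0.0000, hold=0.0000 ⇒ V=0.0000 continue | (k=6,j=6): S=302.3756, (K−S)⁺=0.0000, hold=0.0000 ⇒ V=0.0000 continue  boundary S*=100.3375
step 5: (k=5,j=0): S=89.8577, (K−S)⁺=33.9423, hold=33.3396 ⇒ V=33.9423 exercise | (k=5,j=1): S=112.0397, (K−S)⁺=11.7603, hold=14.7118 ⇒ V=14.7118 continue | (k=5,j=2): S=139.6974, (K−S)⁺=0.0000, hold=2.9750 ⇒ V=2.9750 continue | (k=5,j=3): S=174.1827, (K−S)⁺=0.0000, hold=0.0000 ⇒ V=0.0000 continue | (k=5,j=4): S=217.1809, (K−S)⁺=0.0000, hold=0.0000 ⇒ V=0.0000 continue | (k=5,j=5): S=270.7936, (K−S)⁺=0.0000, hold=0.0000 ⇒ V=0.0000 continue  boundary S*=89.8577
step 4: (k=4,j=0): S=100.3375, (K−S)⁺=23.4625, hold=24.3124 ⇒ V=24.3124 continue | (k=4,j=1): S=125.1066, (K−S)⁺=0.0000, hold=8.8637 ⇒ V=8.8637 continue | (k=4,j=2): S=155.9900, (K−S)⁺=0.0000, hold=1.4963 ⇒ V=1.4963 continue | (k=4,j=3): S=194.4972, (K−S)⁺=0.0000, hold=0.0000 ⇒ V=0.0000 continue | (k=4,j=4): S=242.5102, (K−S)⁺=0.0000, hold=0.0000 ⇒ V=0.0000 continue  boundary S*=-
step 3: (k=3,j=0): S=112.0397, (K−S)⁺=11.7603, hold=16.5906 ⇒ V=16.5906 continue | (k=3,j=1): S=139.6974, (K−S)⁺=0.0000, hold=5.1945 ⇒ V=5.1945 continue | (k=3,j=2): S=174.1827, (K−S)⁺=0.0000, hold=0.7526 ⇒ V=0.7526 continue | (k=3,j=3): S=217.1809, (K−S)⁺=0.0000, hold=0.0000 ⇒ V=0.0000 continue  boundary S*=-
step 2: (k=2,j=0): S=125.1066, (K−S)⁺=0.0000, hold=10.9010 ⇒ V=10.9010 continue | (k=2,j=1): S=155.9900, (K−S)⁺=0.0000, hold=2.9830 ⇒ V=2.9830 continue | (k=2,j=2): S=194.4972, (K−S)⁺=0.0000, hold=0.3785 ⇒ V=0.3785 continue  boundary S*=-
step 1: (k=1,j=0): S=139.6974, (K−S)⁺=0.0000, hold=6.9509 ⇒ V=6.9509 continue | (k=1,j=1): S=174.1827, (K−S)⁺=0.0000, hold=1.6866 ⇒ V=1.6866 continue  boundary S*=-
step 0: (k=0,j=0): S=155.9900, (K−S)⁺=0.0000, hold=4.3261 ⇒ V=4.3261 continue  boundary S*=-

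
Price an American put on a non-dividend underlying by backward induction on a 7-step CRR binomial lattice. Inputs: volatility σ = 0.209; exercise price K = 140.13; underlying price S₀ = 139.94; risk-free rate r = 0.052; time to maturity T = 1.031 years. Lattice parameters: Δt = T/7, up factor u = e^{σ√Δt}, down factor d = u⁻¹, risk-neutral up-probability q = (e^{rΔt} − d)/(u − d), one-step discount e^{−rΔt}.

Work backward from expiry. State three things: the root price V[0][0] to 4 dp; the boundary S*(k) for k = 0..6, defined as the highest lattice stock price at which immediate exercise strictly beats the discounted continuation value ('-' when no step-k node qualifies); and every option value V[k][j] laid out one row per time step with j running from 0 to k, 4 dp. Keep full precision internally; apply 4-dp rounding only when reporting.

price = 9.3597
boundary = - - - 110.0115 119.1990 110.0115 119.1990
tree:
9.3597
14.3352 5.0452
21.2032 8.4003 2.1175
30.1185 13.5370 3.9277 0.5291
38.5979 20.9310 7.1200 1.1292 0.0000
46.4237 30.1185 12.5015 2.4098 0.0000 0.0000
53.6463 38.5979 20.9310 5.1430 0.0000 0.0000 0.0000
60.3122 46.4237 30.1185 10.9762 0.0000 0.0000 0.0000 0.0000

params: Δt=0.14729 u=1.08351 d=0.92292 q=0.52783 e^(-rΔt)=0.99237
t_7 payoffs: 60.3122 46.4237 30.1185 10.9762 0.0000 0.0000 0.0000 0.0000
t_6: node(6,0) S=86.4837 payoff=53.6463 vs cont=52.5772 → 53.6463 [stop]  node(6,1) S=101.5321 payoff=38.5979 vs cont=37.5287 → 38.5979 [stop]  node(6,2) S=119.1990 payoff=20.9310 vs cont=19.8619 → 20.9310 [stop]  node(6,3) S=139.9400 payoff=0.1900 vs cont=5.1430 → 5.1430 [wait]  node(6,4) S=164.2900 payoff=0.0000 vs cont=0.0000 → 0.0000 [wait]  node(6,5) S=192.8769 payoff=0.0000 vs cont=0.0000 → 0.0000 [wait]  node(6,6) S=226.4381 payoff=0.0000 vs cont=0.0000 → 0.0000 [wait]  ⇒ S*(6)=119.1990
t_5: node(5,0) S=93.7063 payoff=46.4237 vs cont=45.3546 → 46.4237 [stop]  node(5,1) S=110.0115 payoff=30.1185 vs cont=29.0494 → 30.1185 [stop]  node(5,2) S=129.1538 payoff=10.9762 vs cont=12.5015 → 12.5015 [wait]  node(5,3) S=151.6270 payoff=0.0000 vs cont=2.4098 → 2.4098 [wait]  node(5,4) S=178.0105 payoff=0.0000 vs cont=0.0000 → 0.0000 [wait]  node(5,5) S=208.9849 payoff=0.0000 vs cont=0.0000 → 0.0000 [wait]  ⇒ S*(5)=110.0115
t_4: node(4,0) S=101.5321 payoff=38.5979 vs cont=37.5287 → 38.5979 [stop]  node(4,1) S=119.1990 payoff=20.9310 vs cont=20.6608 → 20.9310 [stop]  node(4,2) S=139.9400 payoff=0.1900 vs cont=7.1200 → 7.1200 [wait]  node(4,3) S=164.2900 payoff=0.0000 vs cont=1.1292 → 1.1292 [wait]  node(4,4) S=192.8769 payoff=0.0000 vs cont=0.0000 → 0.0000 [wait]  ⇒ S*(4)=119.1990
t_3: node(3,0) S=110.0115 payoff=30.1185 vs cont=29.0494 → 30.1185 [stop]  node(3,1) S=129.1538 payoff=10.9762 vs cont=13.5370 → 13.5370 [wait]  node(3,2) S=151.6270 payoff=0.0000 vs cont=3.9277 → 3.9277 [wait]  node(3,3) S=178.0105 payoff=0.0000 vs cont=0.5291 → 0.5291 [wait]  ⇒ S*(3)=110.0115
t_2: node(2,0) S=119.1990 payoff=20.9310 vs cont=21.2032 → 21.2032 [wait]  node(2,1) S=139.9400 payoff=0.1900 vs cont=8.4003 → 8.4003 [wait]  node(2,2) S=164.2900 payoff=0.0000 vs cont=2.1175 → 2.1175 [wait]  ⇒ S*(2)=-
t_1: node(1,0) S=129.1538 payoff=10.9762 vs cont=14.3352 → 14.3352 [wait]  node(1,1) S=151.6270 payoff=0.0000 vs cont=5.0452 → 5.0452 [wait]  ⇒ S*(1)=-
t_0: node(0,0) S=139.9400 payoff=0.1900 vs cont=9.3597 → 9.3597 [wait]  ⇒ S*(0)=-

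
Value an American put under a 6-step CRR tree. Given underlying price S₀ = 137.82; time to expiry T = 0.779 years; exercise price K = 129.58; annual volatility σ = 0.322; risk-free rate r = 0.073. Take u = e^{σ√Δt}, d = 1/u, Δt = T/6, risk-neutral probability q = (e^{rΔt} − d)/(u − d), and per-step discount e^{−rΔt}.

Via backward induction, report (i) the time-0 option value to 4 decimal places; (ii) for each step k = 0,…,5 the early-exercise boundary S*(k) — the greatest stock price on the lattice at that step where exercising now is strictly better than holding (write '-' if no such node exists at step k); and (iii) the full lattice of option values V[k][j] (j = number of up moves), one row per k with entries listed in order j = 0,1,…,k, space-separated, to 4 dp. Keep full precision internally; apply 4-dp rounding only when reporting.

price = 8.8941
boundary = - - - 97.3075 86.6478 97.3075
tree:
8.8941
14.1896 4.0118
21.8667 7.1355 1.1088
32.2725 12.3542 2.2936 0.0000
42.9322 20.5785 4.7444 0.0000 0.0000
52.4242 32.2725 9.8142 0.0000 0.0000 0.0000
60.8763 42.9322 20.3015 0.0000 0.0000 0.0000 0.0000

Δt=0.12983, u=1.12302, d=0.89045, q=0.51197, disc=e^(-rΔt)=0.99057
k=6 terminal: V=max(K-S,0) → 60.8763 42.9322 20.3015 0.0000 0.0000 0.0000 0.0000
k=5: j=0 S=77.1558 intr=52.4242 cont=51.2018 V=52.4242[EX]; j=1 S=97.3075 intr=32.2725 cont=31.0502 V=32.2725[EX]; j=2 S=122.7223 intr=6.8577 cont=9.8142 V=9.8142[hold]; j=3 S=154.7751 intr=0.0000 cont=0.0000 V=0.0000[hold]; j=4 S=195.1994 intr=0.0000 cont=0.0000 V=0.0000[hold]; j=5 S=246.1817 intr=0.0000 cont=0.0000 V=0.0000[hold]  S*(5)=97.3075
k=4: j=0 S=86.6478 intr=42.9322 cont=41.7099 V=42.9322[EX]; j=1 S=109.2785 intr=20.3015 cont=20.5785 V=20.5785[hold]; j=2 S=137.8200 intr=0.0000 cont=4.7444 V=4.7444[hold]; j=3 S=173.8160 intr=0.0000 cont=0.0000 V=0.0000[hold]; j=4 S=219.2134 intr=0.0000 cont=0.0000 V=0.0000[hold]  S*(4)=86.6478
k=3: j=0 S=97.3075 intr=32.2725 cont=31.1907 V=32.2725[EX]; j=1 S=122.7223 intr=6.8577 cont=12.3542 V=12.3542[hold]; j=2 S=154.7751 intr=0.0000 cont=2.2936 V=2.2936[hold]; j=3 S=195.1994 intr=0.0000 cont=0.0000 V=0.0000[hold]  S*(3)=97.3075
k=2: j=0 S=109.2785 intr=20.3015 cont=21.8667 V=21.8667[hold]; j=1 S=137.8200 intr=0.0000 cont=7.1355 V=7.1355[hold]; j=2 S=173.8160 intr=0.0000 cont=1.1088 V=1.1088[hold]  S*(2)=-
k=1: j=0 S=122.7223 intr=6.8577 cont=14.1896 V=14.1896[hold]; j=1 S=154.7751 intr=0.0000 cont=4.0118 V=4.0118[hold]  S*(1)=-
k=0: j=0 S=137.8200 intr=0.0000 cont=8.8941 V=8.8941[hold]  S*(0)=-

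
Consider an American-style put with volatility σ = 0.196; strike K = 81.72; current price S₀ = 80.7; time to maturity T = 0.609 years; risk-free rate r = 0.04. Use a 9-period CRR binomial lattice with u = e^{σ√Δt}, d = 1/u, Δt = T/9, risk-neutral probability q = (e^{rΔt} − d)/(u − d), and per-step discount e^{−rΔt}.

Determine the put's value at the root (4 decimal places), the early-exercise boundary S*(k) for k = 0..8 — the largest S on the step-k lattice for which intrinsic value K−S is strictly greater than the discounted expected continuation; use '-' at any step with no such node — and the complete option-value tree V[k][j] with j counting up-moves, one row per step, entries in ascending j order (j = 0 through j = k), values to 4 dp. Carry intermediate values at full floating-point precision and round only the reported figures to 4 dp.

price = 4.7388
boundary = - - - 69.2542 65.8117 69.2542 65.8117 69.2542 72.8767
tree:
4.7388
6.7490 2.8617
9.3263 4.3461 1.4723
12.4658 6.4049 2.4210 0.5824
15.9083 9.1153 3.8742 1.0587 0.1348
19.1796 12.4658 5.9931 1.8897 0.2781 0.0000
22.2883 15.9083 8.8820 3.2912 0.5735 0.0000 0.0000
25.2425 19.1796 12.4658 5.5379 1.1828 0.0000 0.0000 0.0000
28.0498 22.2883 15.9083 8.8433 2.4395 0.0000 0.0000 0.0000 0.0000
30.7176 25.2425 19.1796 12.4658 5.0314 0.0000 0.0000 0.0000 0.0000 0.0000

Δt=0.06767  u=1.05231  d=0.95029  q=0.51382  discount=0.99730
step 9 (expiry): payoffs max(K−S,0) = 30.7176 25.2425 19.1796 12.4658 5.0314 0.0000 0.0000 0.0000 0.0000 0.0000
step 8: (k=8,j=0): S=53.6702, (K−S)⁺=28.0498, hold=27.8289 ⇒ V=28.0498 exercise | (k=8,j=1): S=59.4317, (K−S)⁺=22.2883, hold=22.0674 ⇒ V=22.2883 exercise | (k=8,j=2): S=65.8117, (K−S)⁺=15.9083, hold=15.6874 ⇒ V=15.9083 exercise | (k=8,j=3): S=72.8767, (K−S)⁺=8.8433, hold=8.6225 ⇒ V=8.8433 exercise | (k=8,j=4): S=80.7000, (K−S)⁺=1.0200, hold=2.4395 ⇒ V=2.4395 continue | (k=8,j=5): S=89.3632, (K−S)⁺=0.0000, hold=0.0000 ⇒ V=0.0000 continue | (k=8,j=6): S=98.9564, (K−S)⁺=0.0000, hold=0.0000 ⇒ V=0.0000 continue | (k=8,j=7): S=109.5794, (K−S)⁺=0.0000, hold=0.0000 ⇒ V=0.0000 continue | (k=8,j=8): S=121.3428, (K−S)⁺=0.0000, hold=0.0000 ⇒ V=0.0000 continue  boundary S*=72.8767
step 7: (k=7,j=0): S=56.4775, (K−S)⁺=25.2425, hold=25.0216 ⇒ V=25.2425 exercise | (k=7,j=1): S=62.5404, (K−S)⁺=19.1796, hold=18.9587 ⇒ V=19.1796 exercise | (k=7,j=2): S=69.2542, (K−S)⁺=12.4658, hold=12.2450 ⇒ V=12.4658 exercise | (k=7,j=3): S=76.6886, (K−S)⁺=5.0314, hold=5.5379 ⇒ V=5.5379 continue | (k=7,j=4): S=84.9212, (K−S)⁺=0.0000, hold=1.1828 ⇒ V=1.1828 continue | (k=7,j=5): S=94.0375, (K−S)⁺=0.0000, hold=0.0000 ⇒ V=0.0000 continue | (k=7,j=6): S=104.1325, (K−S)⁺=0.0000, hold=0.0000 ⇒ V=0.0000 continue | (k=7,j=7): S=115.3112, (K−S)⁺=0.0000, hold=0.0000 ⇒ V=0.0000 continue  boundary S*=69.2542
step 6: (k=6,j=0): S=59.4317, (K−S)⁺=22.2883, hold=22.0674 ⇒ V=22.2883 exercise | (k=6,j=1): S=65.8117, (K−S)⁺=15.9083, hold=15.6874 ⇒ V=15.9083 exercise | (k=6,j=2): S=72.8767, (K−S)⁺=8.8433, hold=8.8820 ⇒ V=8.8820 continue | (k=6,j=3): S=80.7000, (K−S)⁺=1.0200, hold=3.2912 ⇒ V=3.2912 continue | (k=6,j=4): S=89.3632, (K−S)⁺=0.0000, hold=0.5735 ⇒ V=0.5735 continue | (k=6,j=5): S=98.9564, (K−S)⁺=0.0000, hold=0.0000 ⇒ V=0.0000 continue | (k=6,j=6): S=109.5794, (K−S)⁺=0.0000, hold=0.0000 ⇒ V=0.0000 continue  boundary S*=65.8117
step 5: (k=5,j=0): S=62.5404, (K−S)⁺=19.1796, hold=18.9587 ⇒ V=19.1796 exercise | (k=5,j=1): S=69.2542, (K−S)⁺=12.4658, hold=12.2648 ⇒ V=12.4658 exercise | (k=5,j=2): S=76.6886, (K−S)⁺=5.0314, hold=5.9931 ⇒ V=5.9931 continue | (k=5,j=3): S=84.9212, (K−S)⁺=0.0000, hold=1.8897 ⇒ V=1.8897 continue | (k=5,j=4): S=94.0375, (K−S)⁺=0.0000, hold=0.2781 ⇒ V=0.2781 continue | (k=5,j=5): S=104.1325, (K−S)⁺=0.0000, hold=0.0000 ⇒ V=0.0000 continue  boundary S*=69.2542
step 4: (k=4,j=0): S=65.8117, (K−S)⁺=15.9083, hold=15.6874 ⇒ V=15.9083 exercise | (k=4,j=1): S=72.8767, (K−S)⁺=8.8433, hold=9.1153 ⇒ V=9.1153 continue | (k=4,j=2): S=80.7000, (K−S)⁺=1.0200, hold=3.8742 ⇒ V=3.8742 continue | (k=4,j=3): S=89.3632, (K−S)⁺=0.0000, hold=1.0587 ⇒ V=1.0587 continue | (k=4,j=4): S=98.9564, (K−S)⁺=0.0000, hold=0.1348 ⇒ V=0.1348 continue  boundary S*=65.8117
step 3: (k=3,j=0): S=69.2542, (K−S)⁺=12.4658, hold=12.3843 ⇒ V=12.4658 exercise | (k=3,j=1): S=76.6886, (K−S)⁺=5.0314, hold=6.4049 ⇒ V=6.4049 continue | (k=3,j=2): S=84.9212, (K−S)⁺=0.0000, hold=2.4210 ⇒ V=2.4210 continue | (k=3,j=3): S=94.0375, (K−S)⁺=0.0000, hold=0.5824 ⇒ V=0.5824 continue  boundary S*=69.2542
step 2: (k=2,j=0): S=72.8767, (K−S)⁺=8.8433, hold=9.3263 ⇒ V=9.3263 continue | (k=2,j=1): S=80.7000, (K−S)⁺=1.0200, hold=4.3461 ⇒ V=4.3461 continue | (k=2,j=2): S=89.3632, (K−S)⁺=0.0000, hold=1.4723 ⇒ V=1.4723 continue  boundary S*=-
step 1: (k=1,j=0): S=76.6886, (K−S)⁺=5.0314, hold=6.7490 ⇒ V=6.7490 continue | (k=1,j=1): S=84.9212, (K−S)⁺=0.0000, hold=2.8617 ⇒ V=2.8617 continue  boundary S*=-
step 0: (k=0,j=0): S=80.7000, (K−S)⁺=1.0200, hold=4.7388 ⇒ V=4.7388 continue  boundary S*=-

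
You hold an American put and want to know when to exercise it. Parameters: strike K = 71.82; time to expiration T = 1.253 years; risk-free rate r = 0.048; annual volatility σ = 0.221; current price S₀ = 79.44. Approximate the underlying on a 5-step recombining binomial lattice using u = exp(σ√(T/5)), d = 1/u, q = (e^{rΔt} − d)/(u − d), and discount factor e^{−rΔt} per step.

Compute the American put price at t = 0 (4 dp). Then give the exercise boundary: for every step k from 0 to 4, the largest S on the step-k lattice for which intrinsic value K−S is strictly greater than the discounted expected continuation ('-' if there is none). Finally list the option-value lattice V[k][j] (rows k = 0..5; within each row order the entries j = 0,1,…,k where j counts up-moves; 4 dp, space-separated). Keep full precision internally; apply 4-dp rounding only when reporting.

Δt=0.25060, u=1.11698, d=0.89527, q=0.52695, disc=e^(-rΔt)=0.98804
k=5 terminal: V=max(K-S,0) → 26.1318 14.8170 0.6999 0.0000 0.0000 0.0000
k=4: j=0 S=51.0330 intr=20.7870 cont=19.9283 V=20.7870[EX]; j=1 S=63.6715 intr=8.1485 cont=7.2898 V=8.1485[EX]; j=2 S=79.4400 intr=0.0000 cont=0.3271 V=0.3271[hold]; j=3 S=99.1136 intr=0.0000 cont=0.0000 V=0.0000[hold]; j=4 S=123.6595 intr=0.0000 cont=0.0000 V=0.0000[hold]  S*(4)=63.6715
k=3: j=0 S=57.0030 intr=14.8170 cont=13.9582 V=14.8170[EX]; j=1 S=71.1201 intr=0.6999 cont=3.9789 V=3.9789[hold]; j=2 S=88.7332 intr=0.0000 cont=0.1529 V=0.1529[hold]; j=3 S=110.7084 intr=0.0000 cont=0.0000 V=0.0000[hold]  S*(3)=57.0030
k=2: j=0 S=63.6715 intr=8.1485 cont=8.9970 V=8.9970[hold]; j=1 S=79.4400 intr=0.0000 cont=1.9393 V=1.9393[hold]; j=2 S=99.1136 intr=0.0000 cont=0.0715 V=0.0715[hold]  S*(2)=-
k=1: j=0 S=71.1201 intr=0.6999 cont=5.2148 V=5.2148[hold]; j=1 S=88.7332 intr=0.0000 cont=0.9436 V=0.9436[hold]  S*(1)=-
k=0: j=0 S=79.4400 intr=0.0000 cont=2.9287 V=2.9287[hold]  S*(0)=-

price = 2.9287
boundary = - - - 57.0030 63.6715
tree:
2.9287
5.2148 0.9436
8.9970 1.9393 0.0715
14.8170 3.9789 0.1529 0.0000
20.7870 8.1485 0.3271 0.0000 0.0000
26.1318 14.8170 0.6999 0.0000 0.0000 0.0000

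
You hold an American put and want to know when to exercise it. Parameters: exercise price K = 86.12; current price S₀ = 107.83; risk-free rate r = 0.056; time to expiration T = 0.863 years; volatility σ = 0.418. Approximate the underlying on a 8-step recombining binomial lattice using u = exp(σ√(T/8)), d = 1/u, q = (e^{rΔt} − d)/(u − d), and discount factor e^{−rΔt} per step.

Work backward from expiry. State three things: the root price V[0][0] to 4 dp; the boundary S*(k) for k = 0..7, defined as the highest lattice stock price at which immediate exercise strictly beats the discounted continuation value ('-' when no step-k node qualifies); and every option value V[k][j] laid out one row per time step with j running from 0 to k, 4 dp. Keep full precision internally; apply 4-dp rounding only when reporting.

params: Δt=0.10787 u=1.14716 d=0.87172 q=0.48773 e^(-rΔt)=0.99398
t_8 payoffs: 50.1660 38.8053 23.8550 4.1808 0.0000 0.0000 0.0000 0.0000 0.0000
t_7: node(7,0) S=41.2450 payoff=44.8750 vs cont=44.3563 → 44.8750 [stop]  node(7,1) S=54.2775 payoff=31.8425 vs cont=31.3238 → 31.8425 [stop]  node(7,2) S=71.4279 payoff=14.6921 vs cont=14.1735 → 14.6921 [stop]  node(7,3) S=93.9974 payoff=0.0000 vs cont=2.1288 → 2.1288 [wait]  node(7,4) S=123.6983 payoff=0.0000 vs cont=0.0000 → 0.0000 [wait]  node(7,5) S=162.7839 payoff=0.0000 vs cont=0.0000 → 0.0000 [wait]  node(7,6) S=214.2198 payoff=0.0000 vs cont=0.0000 → 0.0000 [wait]  node(7,7) S=281.9081 payoff=0.0000 vs cont=0.0000 → 0.0000 [wait]  ⇒ S*(7)=71.4279
t_6: node(6,0) S=47.3147 payoff=38.8053 vs cont=38.2867 → 38.8053 [stop]  node(6,1) S=62.2650 payoff=23.8550 vs cont=23.3364 → 23.8550 [stop]  node(6,2) S=81.9392 payoff=4.1808 vs cont=8.5130 → 8.5130 [wait]  node(6,3) S=107.8300 payoff=0.0000 vs cont=1.0840 → 1.0840 [wait]  node(6,4) S=141.9017 payoff=0.0000 vs cont=0.0000 → 0.0000 [wait]  node(6,5) S=186.7392 payoff=0.0000 vs cont=0.0000 → 0.0000 [wait]  node(6,6) S=245.7443 payoff=0.0000 vs cont=0.0000 → 0.0000 [wait]  ⇒ S*(6)=62.2650
t_5: node(5,0) S=54.2775 payoff=31.8425 vs cont=31.3238 → 31.8425 [stop]  node(5,1) S=71.4279 payoff=14.6921 vs cont=16.2737 → 16.2737 [wait]  node(5,2) S=93.9974 payoff=0.0000 vs cont=4.8602 → 4.8602 [wait]  node(5,3) S=123.6983 payoff=0.0000 vs cont=0.5519 → 0.5519 [wait]  node(5,4) S=162.7839 payoff=0.0000 vs cont=0.0000 → 0.0000 [wait]  node(5,5) S=214.2198 payoff=0.0000 vs cont=0.0000 → 0.0000 [wait]  ⇒ S*(5)=54.2775
t_4: node(4,0) S=62.2650 payoff=23.8550 vs cont=24.1031 → 24.1031 [wait]  node(4,1) S=81.9392 payoff=4.1808 vs cont=10.6425 → 10.6425 [wait]  node(4,2) S=107.8300 payoff=0.0000 vs cont=2.7423 → 2.7423 [wait]  node(4,3) S=141.9017 payoff=0.0000 vs cont=0.2810 → 0.2810 [wait]  node(4,4) S=186.7392 payoff=0.0000 vs cont=0.0000 → 0.0000 [wait]  ⇒ S*(4)=-
t_3: node(3,0) S=71.4279 payoff=14.6921 vs cont=17.4323 → 17.4323 [wait]  node(3,1) S=93.9974 payoff=0.0000 vs cont=6.7485 → 6.7485 [wait]  node(3,2) S=123.6983 payoff=0.0000 vs cont=1.5326 → 1.5326 [wait]  node(3,3) S=162.7839 payoff=0.0000 vs cont=0.1431 → 0.1431 [wait]  ⇒ S*(3)=-
t_2: node(2,0) S=81.9392 payoff=4.1808 vs cont=12.1479 → 12.1479 [wait]  node(2,1) S=107.8300 payoff=0.0000 vs cont=4.1792 → 4.1792 [wait]  node(2,2) S=141.9017 payoff=0.0000 vs cont=0.8497 → 0.8497 [wait]  ⇒ S*(2)=-
t_1: node(1,0) S=93.9974 payoff=0.0000 vs cont=8.2116 → 8.2116 [wait]  node(1,1) S=123.6983 payoff=0.0000 vs cont=2.5399 → 2.5399 [wait]  ⇒ S*(1)=-
t_0: node(0,0) S=107.8300 payoff=0.0000 vs cont=5.4125 → 5.4125 [wait]  ⇒ S*(0)=-

price = 5.4125
boundary = - - - - - 54.2775 62.2650 71.4279
tree:
5.4125
8.2116 2.5399
12.1479 4.1792 0.8497
17.4323 6.7485 1.5326 0.1431
24.1031 10.6425 2.7423 0.2810 0.0000
31.8425 16.2737 4.8602 0.5519 0.0000 0.0000
38.8053 23.8550 8.5130 1.0840 0.0000 0.0000 0.0000
44.8750 31.8425 14.6921 2.1288 0.0000 0.0000 0.0000 0.0000
50.1660 38.8053 23.8550 4.1808 0.0000 0.0000 0.0000 0.0000 0.0000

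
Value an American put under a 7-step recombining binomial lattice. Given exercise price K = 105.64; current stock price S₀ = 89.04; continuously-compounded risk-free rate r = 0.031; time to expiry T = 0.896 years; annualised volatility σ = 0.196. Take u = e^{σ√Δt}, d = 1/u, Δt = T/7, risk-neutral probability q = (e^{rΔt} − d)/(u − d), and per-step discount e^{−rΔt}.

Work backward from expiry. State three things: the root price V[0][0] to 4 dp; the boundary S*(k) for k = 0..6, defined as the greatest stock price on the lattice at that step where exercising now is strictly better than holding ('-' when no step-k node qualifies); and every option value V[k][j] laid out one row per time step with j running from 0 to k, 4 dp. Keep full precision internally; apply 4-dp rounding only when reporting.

price = 17.1092
boundary = - 83.0101 77.3886 83.0101 89.0400 83.0101 89.0400
tree:
17.1092
22.6299 11.9552
28.2514 16.7958 7.4124
33.4922 22.6299 11.3391 3.7095
38.3781 28.2514 16.6000 6.3890 1.1721
42.9332 33.4922 22.6299 10.6004 2.4056 0.0000
47.1797 38.3781 28.2514 16.6000 4.9370 0.0000 0.0000
51.1387 42.9332 33.4922 22.6299 10.1321 0.0000 0.0000 0.0000

Δt=0.12800  u=1.07264  d=0.93228  q=0.51080  discount=0.99604
step 7 (expiry): payoffs max(K−S,0) = 51.1387 42.9332 33.4922 22.6299 10.1321 0.0000 0.0000 0.0000
step 6: (k=6,j=0): S=58.4603, (K−S)⁺=47.1797, hold=46.7614 ⇒ V=47.1797 exercise | (k=6,j=1): S=67.2619, (K−S)⁺=38.3781, hold=37.9598 ⇒ V=38.3781 exercise | (k=6,j=2): S=77.3886, (K−S)⁺=28.2514, hold=27.8330 ⇒ V=28.2514 exercise | (k=6,j=3): S=89.0400, (K−S)⁺=16.6000, hold=16.1817 ⇒ V=16.6000 exercise | (k=6,j=4): S=102.4456, (K−S)⁺=3.1944, hold=4.9370 ⇒ V=4.9370 continue | (k=6,j=5): S=117.8695, (K−S)⁺=0.0000, hold=0.0000 ⇒ V=0.0000 continue | (k=6,j=6): S=135.6156, (K−S)⁺=0.0000, hold=0.0000 ⇒ V=0.0000 continue  boundary S*=89.0400
step 5: (k=5,j=0): S=62.7068, (K−S)⁺=42.9332, hold=42.5148 ⇒ V=42.9332 exercise | (k=5,j=1): S=72.1478, (K−S)⁺=33.4922, hold=33.0739 ⇒ V=33.4922 exercise | (k=5,j=2): S=83.0101, (K−S)⁺=22.6299, hold=22.2115 ⇒ V=22.6299 exercise | (k=5,j=3): S=95.5079, (K−S)⁺=10.1321, hold=10.6004 ⇒ V=10.6004 continue | (k=5,j=4): S=109.8873, (K−S)⁺=0.0000, hold=2.4056 ⇒ V=2.4056 continue | (k=5,j=5): S=126.4316, (K−S)⁺=0.0000, hold=0.0000 ⇒ V=0.0000 continue  boundary S*=83.0101
step 4: (k=4,j=0): S=67.2619, (K−S)⁺=38.3781, hold=37.9598 ⇒ V=38.3781 exercise | (k=4,j=1): S=77.3886, (K−S)⁺=28.2514, hold=27.8330 ⇒ V=28.2514 exercise | (k=4,j=2): S=89.0400, (K−S)⁺=16.6000, hold=16.4199 ⇒ V=16.6000 exercise | (k=4,j=3): S=102.4456, (K−S)⁺=3.1944, hold=6.3890 ⇒ V=6.3890 continue | (k=4,j=4): S=117.8695, (K−S)⁺=0.0000, hold=1.1721 ⇒ V=1.1721 continue  boundary S*=89.0400
step 3: (k=3,j=0): S=72.1478, (K−S)⁺=33.4922, hold=33.0739 ⇒ V=33.4922 exercise | (k=3,j=1): S=83.0101, (K−S)⁺=22.6299, hold=22.2115 ⇒ V=22.6299 exercise | (k=3,j=2): S=95.5079, (K−S)⁺=10.1321, hold=11.3391 ⇒ V=11.3391 continue | (k=3,j=3): S=109.8873, (K−S)⁺=0.0000, hold=3.7095 ⇒ V=3.7095 continue  boundary S*=83.0101
step 2: (k=2,j=0): S=77.3886, (K−S)⁺=28.2514, hold=27.8330 ⇒ V=28.2514 exercise | (k=2,j=1): S=89.0400, (K−S)⁺=16.6000, hold=16.7958 ⇒ V=16.7958 continue | (k=2,j=2): S=102.4456, (K−S)⁺=3.1944, hold=7.4124 ⇒ V=7.4124 continue  boundary S*=77.3886
step 1: (k=1,j=0): S=83.0101, (K−S)⁺=22.6299, hold=22.3111 ⇒ V=22.6299 exercise | (k=1,j=1): S=95.5079, (K−S)⁺=10.1321, hold=11.9552 ⇒ V=11.9552 continue  boundary S*=83.0101
step 0: (k=0,j=0): S=89.0400, (K−S)⁺=16.6000, hold=17.1092 ⇒ V=17.1092 continue  boundary S*=-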